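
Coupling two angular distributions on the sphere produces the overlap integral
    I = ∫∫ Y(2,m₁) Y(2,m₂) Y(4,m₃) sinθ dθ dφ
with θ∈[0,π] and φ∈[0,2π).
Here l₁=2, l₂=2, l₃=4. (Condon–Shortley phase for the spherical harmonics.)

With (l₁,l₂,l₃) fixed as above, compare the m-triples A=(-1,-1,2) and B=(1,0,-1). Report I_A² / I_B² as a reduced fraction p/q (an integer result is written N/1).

4/3

Shared (l₁,l₂,l₃)=(2,2,4): N and (l;000)² cancel in I_A²/I_B².
A: Δ = 0!·4!·4!/9! = 1/630; Racah Σ t=0..0: t=0:+1/36 = 1/36; ⇒ 3j(2 2 4; -1 -1 2)² = 4/63, sgn +1
B: Δ = 0!·4!·4!/9! = 1/630; Racah Σ t=0..0: t=0:+1/24 = 1/24; ⇒ 3j(2 2 4; 1 0 -1)² = 1/21, sgn -1
I_A²/I_B² = (4/63)/(1/21) = 4/3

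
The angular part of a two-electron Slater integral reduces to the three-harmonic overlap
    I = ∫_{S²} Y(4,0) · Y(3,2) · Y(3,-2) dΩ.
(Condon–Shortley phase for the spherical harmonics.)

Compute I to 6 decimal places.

Rules hold: Σm=0, L=10 even, 1≤3≤7.
N = 9·7·7 = 441
Δ = 4!·4!·2!/11! = 1/34650
Racah Σ t=1..3: t=1:−1/72 t=2:+1/16 t=3:−1/72 = 5/144
⇒ 3j(4 3 3; 0 0 0)² = 2/77, sgn -1
Racah Σ t=3..4: t=3:−1/72 t=4:+1/576 = -7/576
⇒ 3j(4 3 3; 0 2 -2)² = 7/198, sgn +1
4πI² = N·(3j₀)²·(3jₘ)² = 49/121
I = -1·√(0.404959/4π) = -0.17951487

-0.179515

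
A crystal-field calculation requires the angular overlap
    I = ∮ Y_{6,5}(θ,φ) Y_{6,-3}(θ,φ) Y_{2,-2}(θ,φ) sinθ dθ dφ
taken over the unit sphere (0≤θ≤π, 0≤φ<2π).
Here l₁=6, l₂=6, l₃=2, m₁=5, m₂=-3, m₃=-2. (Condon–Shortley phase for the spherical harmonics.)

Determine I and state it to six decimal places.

Rules hold: Σm=0, L=14 even, 0≤2≤12.
N = 13·13·5 = 845
Δ = 10!·2!·2!/15! = 1/90090
Racah Σ t=4..6: t=4:+1/69120 t=5:−1/14400 t=6:+1/69120 = -7/172800
⇒ 3j(6 6 2; 0 0 0)² = 14/715, sgn -1
Racah Σ t=1..1: t=1:−1/1451520 = -1/1451520
⇒ 3j(6 6 2; 5 -3 -2)² = 1/91, sgn -1
4πI² = N·(3j₀)²·(3jₘ)² = 2/11
I = +1·√(0.181818/4π) = 0.12028562

0.120286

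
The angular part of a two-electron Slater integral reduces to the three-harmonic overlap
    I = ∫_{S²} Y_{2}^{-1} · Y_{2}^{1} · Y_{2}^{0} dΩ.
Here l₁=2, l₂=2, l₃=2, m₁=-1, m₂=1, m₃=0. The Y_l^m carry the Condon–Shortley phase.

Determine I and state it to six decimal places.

-0.090112

Rules hold: Σm=0, L=6 even, 0≤2≤4.
N = 5·5·5 = 125
Δ = 2!·2!·2!/7! = 1/630
Racah Σ t=0..2: t=0:+1/8 t=1:−1/1 t=2:+1/8 = -3/4
⇒ 3j(2 2 2; 0 0 0)² = 2/35, sgn -1
Racah Σ t=1..2: t=1:−1/4 t=2:+1/2 = 1/4
⇒ 3j(2 2 2; -1 1 0)² = 1/70, sgn +1
4πI² = N·(3j₀)²·(3jₘ)² = 5/49
I = -1·√(0.102041/4π) = -0.09011188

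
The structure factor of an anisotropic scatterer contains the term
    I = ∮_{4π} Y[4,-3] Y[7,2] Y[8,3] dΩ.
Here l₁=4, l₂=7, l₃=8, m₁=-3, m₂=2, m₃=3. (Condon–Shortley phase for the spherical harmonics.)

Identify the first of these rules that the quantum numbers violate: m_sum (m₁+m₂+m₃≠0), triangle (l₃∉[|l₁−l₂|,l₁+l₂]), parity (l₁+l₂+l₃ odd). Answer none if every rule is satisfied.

m_sum

Σmᵢ = 2  ✗
l₃∈[|l₁−l₂|,l₁+l₂]=[3,11], have l₃=8
Σlᵢ = 19 ⇒ odd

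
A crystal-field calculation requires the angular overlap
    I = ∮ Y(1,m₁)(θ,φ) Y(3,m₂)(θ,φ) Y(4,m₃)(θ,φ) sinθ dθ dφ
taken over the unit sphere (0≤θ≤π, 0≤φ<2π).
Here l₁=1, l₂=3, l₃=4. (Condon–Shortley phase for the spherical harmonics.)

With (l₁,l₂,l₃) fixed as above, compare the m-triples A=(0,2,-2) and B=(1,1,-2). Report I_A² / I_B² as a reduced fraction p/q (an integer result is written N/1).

Same 1,3,4: normalisation and zero-m 3j drop out of the ratio.
A: Δ: 0! 2! 6! / 9! → 1/252; sum: t=0:+1/120 = 1/120; 3j²(1 3 4; 0 2 -2) = Δ·Π!·Σ² = 1/21  (sign +1)
B: Δ: 0! 2! 6! / 9! → 1/252; sum: t=0:+1/96 = 1/96; 3j²(1 3 4; 1 1 -2) = Δ·Π!·Σ² = 5/84  (sign +1)
I_A²/I_B² = (1/21)/(5/84) = 4/5

4/5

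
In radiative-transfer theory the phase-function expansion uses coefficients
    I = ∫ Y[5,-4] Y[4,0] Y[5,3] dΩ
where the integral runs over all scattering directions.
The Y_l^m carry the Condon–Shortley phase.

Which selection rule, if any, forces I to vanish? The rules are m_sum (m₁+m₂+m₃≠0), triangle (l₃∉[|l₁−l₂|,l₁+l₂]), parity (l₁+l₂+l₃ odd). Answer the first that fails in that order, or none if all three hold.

Σmᵢ = -1  ✗
l₃∈[|l₁−l₂|,l₁+l₂]=[1,9], have l₃=5
Σlᵢ = 14 ⇒ even

m_sum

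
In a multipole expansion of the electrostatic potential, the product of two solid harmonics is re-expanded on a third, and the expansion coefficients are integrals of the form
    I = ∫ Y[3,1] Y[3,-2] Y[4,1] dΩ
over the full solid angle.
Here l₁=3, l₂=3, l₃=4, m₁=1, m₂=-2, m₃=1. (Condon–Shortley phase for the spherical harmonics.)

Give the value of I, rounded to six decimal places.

0.145070

Rules hold: Σm=0, L=10 even, 0≤4≤6.
N = 7·7·9 = 441
Δ = 2!·4!·4!/11! = 1/34650
Racah Σ t=0..2: t=0:+1/72 t=1:−1/16 t=2:+1/72 = -5/144
⇒ 3j(3 3 4; 0 0 0)² = 2/77, sgn -1
Racah Σ t=0..1: t=0:+1/48 t=1:−1/144 = 1/72
⇒ 3j(3 3 4; 1 -2 1)² = 16/693, sgn -1
4πI² = N·(3j₀)²·(3jₘ)² = 32/121
I = +1·√(0.264463/4π) = 0.14506992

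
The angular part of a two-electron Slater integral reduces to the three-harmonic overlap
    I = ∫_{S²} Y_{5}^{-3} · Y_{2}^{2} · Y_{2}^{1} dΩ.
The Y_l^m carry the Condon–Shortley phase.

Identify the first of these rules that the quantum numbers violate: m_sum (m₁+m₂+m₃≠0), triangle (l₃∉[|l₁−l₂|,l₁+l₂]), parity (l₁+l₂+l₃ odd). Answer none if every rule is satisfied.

azimuthal sum: -3 + 2 + 1 = 0  ✓
3 ≤ 2 ≤ 7 (triangle on l)  ✗
L = 5 + 2 + 2 = 9 (odd)

triangle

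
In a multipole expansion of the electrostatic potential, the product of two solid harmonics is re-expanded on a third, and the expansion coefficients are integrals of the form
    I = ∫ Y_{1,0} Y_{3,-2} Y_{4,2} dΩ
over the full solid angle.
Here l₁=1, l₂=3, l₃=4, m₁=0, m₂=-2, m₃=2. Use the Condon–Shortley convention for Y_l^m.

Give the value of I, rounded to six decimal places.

0.213244

m-sum 0 ✓  L=8 even ✓  2≤4≤4 ✓
Π(2lᵢ+1) = 3×7×9 = 189
triangle coeff Δ(1,3,4) = 1/252
Σ_t [0,0]: t=0:+1/36 = 1/36
(3j)²=4/63 [(1 3 4; 0 0 0)], sign=+1
Σ_t [0,0]: t=0:+1/120 = 1/120
(3j)²=1/21 [(1 3 4; 0 -2 2)], sign=+1
⇒ 4πI² = 4/7
I = (+1)√(4/7/(4π)) = 0.21324362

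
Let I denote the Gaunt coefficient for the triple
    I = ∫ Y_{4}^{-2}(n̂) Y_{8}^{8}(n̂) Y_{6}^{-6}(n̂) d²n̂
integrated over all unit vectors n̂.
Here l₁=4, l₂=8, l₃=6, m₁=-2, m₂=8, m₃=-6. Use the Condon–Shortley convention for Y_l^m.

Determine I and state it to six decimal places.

Rules hold: Σm=0, L=18 even, 4≤6≤12.
N = 9·17·13 = 1989
Δ = 6!·2!·10!/19! = 1/23279256
Racah Σ t=2..4: t=2:+1/1658880 t=3:−1/518400 t=4:+1/1658880 = -1/1382400
⇒ 3j(4 8 6; 0 0 0)² = 504/46189, sgn -1
Racah Σ t=6..6: t=6:+1/5225472000 = 1/5225472000
⇒ 3j(4 8 6; -2 8 -6)² = 22/969, sgn +1
4πI² = N·(3j₀)²·(3jₘ)² = 3024/6137
I = -1·√(0.492749/4π) = -0.19801947

-0.198019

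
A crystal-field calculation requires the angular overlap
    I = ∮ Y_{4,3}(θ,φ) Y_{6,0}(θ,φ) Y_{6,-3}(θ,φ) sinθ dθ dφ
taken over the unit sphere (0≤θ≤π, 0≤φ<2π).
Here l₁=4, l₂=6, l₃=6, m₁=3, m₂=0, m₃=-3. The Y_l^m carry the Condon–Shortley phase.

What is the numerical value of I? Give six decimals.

m-sum 0 ✓  L=16 even ✓  2≤6≤10 ✓
Π(2lᵢ+1) = 9×13×13 = 1521
triangle coeff Δ(4,6,6) = 1/15315300
Σ_t [0,4]: t=0:+1/829440 t=1:−1/25920 t=2:+1/9216 t=3:−1/25920 t=4:+1/829440 = 7/207360
(3j)²=28/2431 [(4 6 6; 0 0 0)], sign=+1
Σ_t [0,1]: t=0:+1/207360 t=1:−1/103680 = -1/207360
(3j)²=21/2431 [(4 6 6; 3 0 -3)], sign=+1
⇒ 4πI² = 5292/34969
I = (+1)√(5292/34969/(4π)) = 0.10973960

0.109740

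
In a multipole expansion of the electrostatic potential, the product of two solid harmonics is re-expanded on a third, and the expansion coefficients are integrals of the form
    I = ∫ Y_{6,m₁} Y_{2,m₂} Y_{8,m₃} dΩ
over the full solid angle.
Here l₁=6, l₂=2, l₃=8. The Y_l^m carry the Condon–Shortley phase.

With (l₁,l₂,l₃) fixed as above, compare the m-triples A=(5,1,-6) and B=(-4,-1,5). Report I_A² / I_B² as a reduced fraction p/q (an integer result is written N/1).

Same 6,2,8: normalisation and zero-m 3j drop out of the ratio.
A: Δ: 0! 12! 4! / 17! → 1/30940; sum: t=0:+1/239500800 = 1/239500800; 3j²(6 2 8; 5 1 -6) = Δ·Π!·Σ² = 2/85  (sign +1)
B: Δ: 0! 12! 4! / 17! → 1/30940; sum: t=0:+1/43545600 = 1/43545600; 3j²(6 2 8; -4 -1 5) = Δ·Π!·Σ² = 33/1190  (sign -1)
I_A²/I_B² = (2/85)/(33/1190) = 28/33

28/33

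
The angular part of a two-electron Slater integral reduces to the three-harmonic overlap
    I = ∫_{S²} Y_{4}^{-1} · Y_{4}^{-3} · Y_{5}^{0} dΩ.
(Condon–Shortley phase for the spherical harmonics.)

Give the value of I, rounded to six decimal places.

m-sum = -1 − 3 + 0 = -4 ≠ 0 ⇒ I = 0

0.000000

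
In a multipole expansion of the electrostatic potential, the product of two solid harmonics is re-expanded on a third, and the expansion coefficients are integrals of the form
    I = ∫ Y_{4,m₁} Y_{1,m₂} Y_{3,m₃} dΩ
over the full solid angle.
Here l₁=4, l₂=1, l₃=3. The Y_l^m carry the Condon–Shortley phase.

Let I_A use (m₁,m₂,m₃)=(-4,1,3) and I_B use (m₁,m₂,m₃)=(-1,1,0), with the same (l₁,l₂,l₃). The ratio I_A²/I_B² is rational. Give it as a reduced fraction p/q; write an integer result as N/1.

Same 4,1,3: normalisation and zero-m 3j drop out of the ratio.
A: Δ: 2! 6! 0! / 9! → 1/252; sum: t=2:+1/1440 = 1/1440; 3j²(4 1 3; -4 1 3) = Δ·Π!·Σ² = 1/9  (sign +1)
B: Δ: 2! 6! 0! / 9! → 1/252; sum: t=2:+1/72 = 1/72; 3j²(4 1 3; -1 1 0) = Δ·Π!·Σ² = 5/126  (sign -1)
I_A²/I_B² = (1/9)/(5/126) = 14/5

14/5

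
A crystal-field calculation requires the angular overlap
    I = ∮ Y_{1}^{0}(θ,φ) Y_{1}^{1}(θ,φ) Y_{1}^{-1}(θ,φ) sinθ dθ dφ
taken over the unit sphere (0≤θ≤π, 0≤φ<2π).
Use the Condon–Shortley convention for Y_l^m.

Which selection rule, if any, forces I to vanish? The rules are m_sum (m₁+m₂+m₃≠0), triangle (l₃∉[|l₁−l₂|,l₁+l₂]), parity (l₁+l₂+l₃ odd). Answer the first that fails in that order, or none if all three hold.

parity

Σmᵢ = 0  ✓
l₃∈[|l₁−l₂|,l₁+l₂]=[0,2], have l₃=1  ✓
Σlᵢ = 3 ⇒ odd  ✗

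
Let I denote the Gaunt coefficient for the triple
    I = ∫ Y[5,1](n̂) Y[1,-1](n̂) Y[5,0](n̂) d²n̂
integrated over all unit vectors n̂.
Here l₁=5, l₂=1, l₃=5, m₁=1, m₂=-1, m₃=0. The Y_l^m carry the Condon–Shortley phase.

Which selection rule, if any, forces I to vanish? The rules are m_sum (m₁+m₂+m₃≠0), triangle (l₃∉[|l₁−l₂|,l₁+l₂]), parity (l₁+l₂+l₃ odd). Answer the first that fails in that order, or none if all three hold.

azimuthal sum: 1 − 1 + 0 = 0  ✓
4 ≤ 5 ≤ 6 (triangle on l)  ✓
L = 5 + 1 + 5 = 11 (odd)  ✗

parity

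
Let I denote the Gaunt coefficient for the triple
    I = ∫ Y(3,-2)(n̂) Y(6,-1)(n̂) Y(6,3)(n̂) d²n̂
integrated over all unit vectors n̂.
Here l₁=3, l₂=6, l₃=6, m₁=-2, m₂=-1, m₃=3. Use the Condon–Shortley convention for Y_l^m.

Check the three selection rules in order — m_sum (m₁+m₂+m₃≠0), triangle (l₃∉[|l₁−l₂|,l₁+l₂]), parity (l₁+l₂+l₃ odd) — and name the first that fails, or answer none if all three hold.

parity

m₁+m₂+m₃ = -2 − 1 + 3 = 0  ✓
triangle: |3−6|=3 ≤ l₃=6 ≤ 3+6=9  ✓
parity: l₁+l₂+l₃ = 15 is odd  ✗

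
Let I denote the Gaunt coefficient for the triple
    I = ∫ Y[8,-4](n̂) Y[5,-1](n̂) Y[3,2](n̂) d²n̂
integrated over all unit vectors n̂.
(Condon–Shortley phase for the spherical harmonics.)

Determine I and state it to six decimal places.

0.000000

-4 − 1 + 2 = -3 ≠ 0: azimuthal integral kills it; I = 0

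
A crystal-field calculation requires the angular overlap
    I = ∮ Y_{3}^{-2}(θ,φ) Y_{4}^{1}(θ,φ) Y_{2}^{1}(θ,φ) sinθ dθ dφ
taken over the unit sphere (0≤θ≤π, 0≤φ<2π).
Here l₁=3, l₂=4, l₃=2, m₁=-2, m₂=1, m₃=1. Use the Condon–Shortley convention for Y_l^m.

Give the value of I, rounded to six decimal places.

L=9 odd ⇒ parity kills the (l;000) factor ⇒ I = 0

0.000000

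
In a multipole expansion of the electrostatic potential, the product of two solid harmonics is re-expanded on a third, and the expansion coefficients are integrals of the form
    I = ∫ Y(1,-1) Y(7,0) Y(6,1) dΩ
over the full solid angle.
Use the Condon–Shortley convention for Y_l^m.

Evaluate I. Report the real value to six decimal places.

0.160342

Rules hold: Σm=0, L=14 even, 6≤6≤8.
N = 3·15·13 = 585
Δ = 2!·0!·12!/15! = 1/1365
Racah Σ t=1..1: t=1:−1/518400 = -1/518400
⇒ 3j(1 7 6; 0 0 0)² = 7/195, sgn -1
Racah Σ t=2..2: t=2:+1/1209600 = 1/1209600
⇒ 3j(1 7 6; -1 0 1)² = 1/65, sgn -1
4πI² = N·(3j₀)²·(3jₘ)² = 21/65
I = +1·√(0.323077/4π) = 0.16034227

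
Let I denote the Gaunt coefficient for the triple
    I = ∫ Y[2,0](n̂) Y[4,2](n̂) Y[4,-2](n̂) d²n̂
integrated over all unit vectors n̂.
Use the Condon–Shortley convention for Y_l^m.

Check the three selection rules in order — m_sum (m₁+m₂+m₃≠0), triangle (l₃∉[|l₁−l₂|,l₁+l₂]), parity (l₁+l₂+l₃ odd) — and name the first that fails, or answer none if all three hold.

azimuthal sum: 0 + 2 − 2 = 0  ✓
2 ≤ 4 ≤ 6 (triangle on l)  ✓
L = 2 + 4 + 4 = 10 (even)  ✓

none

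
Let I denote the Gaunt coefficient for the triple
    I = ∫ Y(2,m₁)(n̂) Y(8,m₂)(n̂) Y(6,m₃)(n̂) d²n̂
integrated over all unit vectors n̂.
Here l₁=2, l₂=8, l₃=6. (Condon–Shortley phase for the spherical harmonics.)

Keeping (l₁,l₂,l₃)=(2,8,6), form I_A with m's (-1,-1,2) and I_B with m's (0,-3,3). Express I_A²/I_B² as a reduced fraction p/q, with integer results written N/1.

l's match ⇒ only the (l;m) 3-j factors differ between A and B.
A: triangle coeff Δ(2,8,6) = 1/30940; Σ_t [3,3]: t=3:−1/5806080 = -1/5806080; (3j)²=9/884 [(2 8 6; -1 -1 2)], sign=-1
B: triangle coeff Δ(2,8,6) = 1/30940; Σ_t [2,2]: t=2:+1/8709120 = 1/8709120; (3j)²=55/3094 [(2 8 6; 0 -3 3)], sign=-1
I_A²/I_B² = (9/884)/(55/3094) = 63/110

63/110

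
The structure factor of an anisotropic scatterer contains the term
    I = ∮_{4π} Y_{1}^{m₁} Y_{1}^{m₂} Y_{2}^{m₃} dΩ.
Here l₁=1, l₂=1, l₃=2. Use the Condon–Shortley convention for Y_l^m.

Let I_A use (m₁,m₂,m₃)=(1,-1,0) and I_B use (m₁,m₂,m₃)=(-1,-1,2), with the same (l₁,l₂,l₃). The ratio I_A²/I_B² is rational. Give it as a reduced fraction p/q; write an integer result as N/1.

Shared (l₁,l₂,l₃)=(1,1,2): N and (l;000)² cancel in I_A²/I_B².
A: Δ = 0!·2!·2!/5! = 1/30; Racah Σ t=0..0: t=0:+1/4 = 1/4; ⇒ 3j(1 1 2; 1 -1 0)² = 1/30, sgn +1
B: Δ = 0!·2!·2!/5! = 1/30; Racah Σ t=0..0: t=0:+1/4 = 1/4; ⇒ 3j(1 1 2; -1 -1 2)² = 1/5, sgn +1
I_A²/I_B² = (1/30)/(1/5) = 1/6

1/6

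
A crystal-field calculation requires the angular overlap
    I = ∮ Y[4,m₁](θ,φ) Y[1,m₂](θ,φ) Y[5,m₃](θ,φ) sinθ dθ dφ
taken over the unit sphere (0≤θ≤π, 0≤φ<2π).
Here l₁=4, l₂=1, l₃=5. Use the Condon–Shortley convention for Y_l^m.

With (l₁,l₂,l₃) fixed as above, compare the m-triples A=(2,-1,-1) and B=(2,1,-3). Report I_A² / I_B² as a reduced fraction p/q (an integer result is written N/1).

Shared (l₁,l₂,l₃)=(4,1,5): N and (l;000)² cancel in I_A²/I_B².
A: Δ = 0!·8!·2!/11! = 1/495; Racah Σ t=0..0: t=0:+1/2880 = 1/2880; ⇒ 3j(4 1 5; 2 -1 -1)² = 2/165, sgn +1
B: Δ = 0!·8!·2!/11! = 1/495; Racah Σ t=0..0: t=0:+1/2880 = 1/2880; ⇒ 3j(4 1 5; 2 1 -3)² = 28/495, sgn +1
I_A²/I_B² = (2/165)/(28/495) = 3/14

3/14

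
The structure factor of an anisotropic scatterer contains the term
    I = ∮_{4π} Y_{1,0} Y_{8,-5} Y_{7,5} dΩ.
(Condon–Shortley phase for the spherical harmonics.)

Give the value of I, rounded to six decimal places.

-0.191081

Rules hold: Σm=0, L=16 even, 7≤7≤9.
N = 3·17·15 = 765
Δ = 2!·0!·14!/17! = 1/2040
Racah Σ t=1..1: t=1:−1/25401600 = -1/25401600
⇒ 3j(1 8 7; 0 0 0)² = 8/255, sgn +1
Racah Σ t=1..1: t=1:−1/958003200 = -1/958003200
⇒ 3j(1 8 7; 0 -5 5)² = 13/680, sgn -1
4πI² = N·(3j₀)²·(3jₘ)² = 39/85
I = -1·√(0.458824/4π) = -0.19108118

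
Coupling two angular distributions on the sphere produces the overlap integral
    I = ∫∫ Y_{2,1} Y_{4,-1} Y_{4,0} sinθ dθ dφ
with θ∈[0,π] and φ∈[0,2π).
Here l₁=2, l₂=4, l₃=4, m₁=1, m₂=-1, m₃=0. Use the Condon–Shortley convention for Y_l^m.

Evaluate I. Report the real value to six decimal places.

m-sum 0 ✓  L=10 even ✓  2≤4≤6 ✓
Π(2lᵢ+1) = 5×9×9 = 405
triangle coeff Δ(2,4,4) = 1/13860
Σ_t [0,2]: t=0:+1/192 t=1:−1/36 t=2:+1/192 = -5/288
(3j)²=20/693 [(2 4 4; 0 0 0)], sign=-1
Σ_t [0,1]: t=0:+1/72 t=1:−1/96 = 1/288
(3j)²=1/462 [(2 4 4; 1 -1 0)], sign=+1
⇒ 4πI² = 150/5929
I = (-1)√(150/5929/(4π)) = -0.04486937

-0.044869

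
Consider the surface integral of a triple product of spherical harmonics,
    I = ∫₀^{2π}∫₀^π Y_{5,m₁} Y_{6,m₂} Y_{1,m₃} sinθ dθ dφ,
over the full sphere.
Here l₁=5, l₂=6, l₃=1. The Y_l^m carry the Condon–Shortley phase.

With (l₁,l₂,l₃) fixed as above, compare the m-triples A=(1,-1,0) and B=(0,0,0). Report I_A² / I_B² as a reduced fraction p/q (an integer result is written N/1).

35/36

Shared (l₁,l₂,l₃)=(5,6,1): N and (l;000)² cancel in I_A²/I_B².
A: Δ = 10!·0!·2!/13! = 1/858; Racah Σ t=4..4: t=4:+1/17280 = 1/17280; ⇒ 3j(5 6 1; 1 -1 0)² = 35/858, sgn -1
B: Δ = 10!·0!·2!/13! = 1/858; Racah Σ t=5..5: t=5:−1/14400 = -1/14400; ⇒ 3j(5 6 1; 0 0 0)² = 6/143, sgn +1
I_A²/I_B² = (35/858)/(6/143) = 35/36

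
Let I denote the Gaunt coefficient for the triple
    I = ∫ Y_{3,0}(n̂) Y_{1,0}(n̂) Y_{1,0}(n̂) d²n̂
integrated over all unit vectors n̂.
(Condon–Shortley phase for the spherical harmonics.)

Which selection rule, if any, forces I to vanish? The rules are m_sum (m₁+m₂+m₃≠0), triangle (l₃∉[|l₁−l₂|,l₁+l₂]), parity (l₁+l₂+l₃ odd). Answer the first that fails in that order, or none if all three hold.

azimuthal sum: 0 + 0 + 0 = 0  ✓
2 ≤ 1 ≤ 4 (triangle on l)  ✗
L = 3 + 1 + 1 = 5 (odd)

triangle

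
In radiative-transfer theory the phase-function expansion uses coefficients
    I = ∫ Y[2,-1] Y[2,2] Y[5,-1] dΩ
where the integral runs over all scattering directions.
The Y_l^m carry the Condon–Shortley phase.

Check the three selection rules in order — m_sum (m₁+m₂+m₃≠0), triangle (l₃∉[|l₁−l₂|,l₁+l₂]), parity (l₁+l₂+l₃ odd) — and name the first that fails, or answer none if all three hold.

azimuthal sum: -1 + 2 − 1 = 0  ✓
0 ≤ 5 ≤ 4 (triangle on l)  ✗
L = 2 + 2 + 5 = 9 (odd)

triangle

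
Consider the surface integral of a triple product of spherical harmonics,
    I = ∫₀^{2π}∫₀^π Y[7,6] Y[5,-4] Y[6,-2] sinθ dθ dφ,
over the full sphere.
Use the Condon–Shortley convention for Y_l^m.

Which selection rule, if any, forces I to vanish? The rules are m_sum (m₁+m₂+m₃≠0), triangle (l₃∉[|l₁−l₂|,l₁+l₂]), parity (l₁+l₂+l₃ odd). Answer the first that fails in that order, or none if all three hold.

azimuthal sum: 6 − 4 − 2 = 0  ✓
2 ≤ 6 ≤ 12 (triangle on l)  ✓
L = 7 + 5 + 6 = 18 (even)  ✓

none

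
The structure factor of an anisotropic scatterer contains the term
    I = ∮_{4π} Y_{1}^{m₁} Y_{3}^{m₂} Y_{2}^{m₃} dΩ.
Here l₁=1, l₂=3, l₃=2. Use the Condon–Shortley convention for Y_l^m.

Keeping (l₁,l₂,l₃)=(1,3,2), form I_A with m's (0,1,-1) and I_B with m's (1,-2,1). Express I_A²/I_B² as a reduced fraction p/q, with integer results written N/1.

Shared (l₁,l₂,l₃)=(1,3,2): N and (l;000)² cancel in I_A²/I_B².
A: Δ = 2!·0!·4!/7! = 1/105; Racah Σ t=1..1: t=1:−1/6 = -1/6; ⇒ 3j(1 3 2; 0 1 -1)² = 8/105, sgn +1
B: Δ = 2!·0!·4!/7! = 1/105; Racah Σ t=0..0: t=0:+1/12 = 1/12; ⇒ 3j(1 3 2; 1 -2 1)² = 2/21, sgn -1
I_A²/I_B² = (8/105)/(2/21) = 4/5

4/5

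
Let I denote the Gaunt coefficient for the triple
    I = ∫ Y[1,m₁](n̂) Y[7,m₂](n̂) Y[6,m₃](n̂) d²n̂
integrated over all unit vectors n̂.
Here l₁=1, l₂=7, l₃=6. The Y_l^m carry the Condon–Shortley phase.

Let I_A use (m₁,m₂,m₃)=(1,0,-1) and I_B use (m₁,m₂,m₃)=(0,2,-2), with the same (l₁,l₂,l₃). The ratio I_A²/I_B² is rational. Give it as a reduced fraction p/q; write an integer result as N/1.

l's match ⇒ only the (l;m) 3-j factors differ between A and B.
A: triangle coeff Δ(1,7,6) = 1/1365; Σ_t [0,0]: t=0:+1/1209600 = 1/1209600; (3j)²=1/65 [(1 7 6; 1 0 -1)], sign=-1
B: triangle coeff Δ(1,7,6) = 1/1365; Σ_t [1,1]: t=1:−1/967680 = -1/967680; (3j)²=3/91 [(1 7 6; 0 2 -2)], sign=-1
I_A²/I_B² = (1/65)/(3/91) = 7/15

7/15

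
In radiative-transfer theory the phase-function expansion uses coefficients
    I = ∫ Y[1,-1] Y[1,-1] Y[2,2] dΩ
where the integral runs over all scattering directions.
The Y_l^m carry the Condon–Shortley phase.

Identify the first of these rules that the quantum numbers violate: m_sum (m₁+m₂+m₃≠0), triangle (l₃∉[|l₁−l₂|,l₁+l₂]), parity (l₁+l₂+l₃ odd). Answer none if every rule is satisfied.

Σmᵢ = 0  ✓
l₃∈[|l₁−l₂|,l₁+l₂]=[0,2], have l₃=2  ✓
Σlᵢ = 4 ⇒ even  ✓

none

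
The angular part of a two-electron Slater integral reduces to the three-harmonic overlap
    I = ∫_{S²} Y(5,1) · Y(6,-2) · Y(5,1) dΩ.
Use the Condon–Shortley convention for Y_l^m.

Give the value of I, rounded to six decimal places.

0.125759

Rules hold: Σm=0, L=16 even, 1≤5≤11.
N = 11·13·11 = 1573
Δ = 6!·4!·6!/17! = 1/28588560
Racah Σ t=1..5: t=1:−1/345600 t=2:+1/13824 t=3:−1/5184 t=4:+1/13824 t=5:−1/345600 = -7/129600
⇒ 3j(5 6 5; 0 0 0)² = 80/7293, sgn +1
Racah Σ t=0..4: t=0:+1/829440 t=1:−1/25920 t=2:+1/9216 t=3:−1/25920 t=4:+1/829440 = 7/207360
⇒ 3j(5 6 5; 1 -2 1)² = 28/2431, sgn +1
4πI² = N·(3j₀)²·(3jₘ)² = 2240/11271
I = +1·√(0.19874/4π) = 0.12575865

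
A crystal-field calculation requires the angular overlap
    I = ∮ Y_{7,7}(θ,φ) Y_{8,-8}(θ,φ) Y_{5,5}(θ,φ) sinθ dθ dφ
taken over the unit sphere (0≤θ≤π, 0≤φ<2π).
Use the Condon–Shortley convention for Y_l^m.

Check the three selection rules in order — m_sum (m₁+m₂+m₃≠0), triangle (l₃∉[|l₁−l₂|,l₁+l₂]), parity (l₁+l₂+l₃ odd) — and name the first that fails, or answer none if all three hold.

m_sum

azimuthal sum: 7 − 8 + 5 = 4  ✗
1 ≤ 5 ≤ 15 (triangle on l)
L = 7 + 8 + 5 = 20 (even)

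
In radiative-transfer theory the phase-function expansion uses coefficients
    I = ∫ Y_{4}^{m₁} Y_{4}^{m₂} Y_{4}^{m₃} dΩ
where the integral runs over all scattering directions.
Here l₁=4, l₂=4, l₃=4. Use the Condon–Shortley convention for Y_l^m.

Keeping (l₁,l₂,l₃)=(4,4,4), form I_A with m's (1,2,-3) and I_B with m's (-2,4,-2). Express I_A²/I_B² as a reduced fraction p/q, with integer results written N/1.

1/9

Same 4,4,4: normalisation and zero-m 3j drop out of the ratio.
A: Δ: 4! 4! 4! / 13! → 1/450450; sum: t=2:+1/576 t=3:−1/864 = 1/1728; 3j²(4 4 4; 1 2 -3) = Δ·Π!·Σ² = 5/1287  (sign -1)
B: Δ: 4! 4! 4! / 13! → 1/450450; sum: t=4:+1/2304 = 1/2304; 3j²(4 4 4; -2 4 -2) = Δ·Π!·Σ² = 5/143  (sign +1)
I_A²/I_B² = (5/1287)/(5/143) = 1/9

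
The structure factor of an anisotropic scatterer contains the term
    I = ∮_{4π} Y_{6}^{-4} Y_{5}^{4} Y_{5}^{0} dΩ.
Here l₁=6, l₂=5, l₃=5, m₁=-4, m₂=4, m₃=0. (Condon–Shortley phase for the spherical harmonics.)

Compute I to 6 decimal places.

Rules hold: Σm=0, L=16 even, 1≤5≤11.
N = 13·11·11 = 1573
Δ = 6!·6!·4!/17! = 1/28588560
Racah Σ t=1..5: t=1:−1/345600 t=2:+1/13824 t=3:−1/5184 t=4:+1/13824 t=5:−1/345600 = -7/129600
⇒ 3j(6 5 5; 0 0 0)² = 80/7293, sgn +1
Racah Σ t=5..6: t=5:−1/345600 t=6:+1/207360 = 1/518400
⇒ 3j(6 5 5; -4 4 0)² = 12/2431, sgn -1
4πI² = N·(3j₀)²·(3jₘ)² = 320/3757
I = -1·√(0.0851743/4π) = -0.08232836

-0.082328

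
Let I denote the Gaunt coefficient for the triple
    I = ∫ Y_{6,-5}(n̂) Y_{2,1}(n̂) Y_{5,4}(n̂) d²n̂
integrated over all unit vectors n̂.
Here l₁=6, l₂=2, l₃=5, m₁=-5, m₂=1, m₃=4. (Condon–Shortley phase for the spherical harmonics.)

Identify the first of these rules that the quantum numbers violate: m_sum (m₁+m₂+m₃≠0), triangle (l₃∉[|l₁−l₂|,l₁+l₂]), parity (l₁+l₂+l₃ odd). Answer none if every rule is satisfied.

parity

azimuthal sum: -5 + 1 + 4 = 0  ✓
4 ≤ 5 ≤ 8 (triangle on l)  ✓
L = 6 + 2 + 5 = 13 (odd)  ✗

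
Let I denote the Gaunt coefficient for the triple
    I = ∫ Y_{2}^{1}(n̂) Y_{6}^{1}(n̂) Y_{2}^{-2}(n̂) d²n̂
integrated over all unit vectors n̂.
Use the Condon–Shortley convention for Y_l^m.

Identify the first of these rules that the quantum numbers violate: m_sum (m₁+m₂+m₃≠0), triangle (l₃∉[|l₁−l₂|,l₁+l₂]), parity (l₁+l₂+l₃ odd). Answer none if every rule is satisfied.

triangle

azimuthal sum: 1 + 1 − 2 = 0  ✓
4 ≤ 2 ≤ 8 (triangle on l)  ✗
L = 2 + 6 + 2 = 10 (even)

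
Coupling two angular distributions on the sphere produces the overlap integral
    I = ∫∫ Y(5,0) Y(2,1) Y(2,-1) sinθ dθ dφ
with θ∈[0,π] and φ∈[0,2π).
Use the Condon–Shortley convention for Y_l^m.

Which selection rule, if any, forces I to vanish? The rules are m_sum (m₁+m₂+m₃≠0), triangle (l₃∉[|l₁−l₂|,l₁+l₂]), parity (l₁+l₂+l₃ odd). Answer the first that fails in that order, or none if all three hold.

Σmᵢ = 0  ✓
l₃∈[|l₁−l₂|,l₁+l₂]=[3,7], have l₃=2  ✗
Σlᵢ = 9 ⇒ odd

triangle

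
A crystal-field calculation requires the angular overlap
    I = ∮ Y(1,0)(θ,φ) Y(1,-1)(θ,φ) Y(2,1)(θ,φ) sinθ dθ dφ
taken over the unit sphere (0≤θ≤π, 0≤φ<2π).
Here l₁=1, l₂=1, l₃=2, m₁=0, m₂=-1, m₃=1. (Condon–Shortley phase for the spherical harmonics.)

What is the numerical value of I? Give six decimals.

Checks pass: Σm=0; 4 even; l₃=2∈[0,2].
(2·1+1)(2·1+1)(2·2+1) = 45
Δ: 0! 2! 2! / 5! → 1/30
sum: t=0:+1/1 = 1/1
3j²(1 1 2; 0 0 0) = Δ·Π!·Σ² = 2/15  (sign +1)
sum: t=0:+1/2 = 1/2
3j²(1 1 2; 0 -1 1) = Δ·Π!·Σ² = 1/10  (sign -1)
combine: 4πI² = 45·2/15·1/10 = 3/5
take √, sign -1: I = -0.21850969

-0.218510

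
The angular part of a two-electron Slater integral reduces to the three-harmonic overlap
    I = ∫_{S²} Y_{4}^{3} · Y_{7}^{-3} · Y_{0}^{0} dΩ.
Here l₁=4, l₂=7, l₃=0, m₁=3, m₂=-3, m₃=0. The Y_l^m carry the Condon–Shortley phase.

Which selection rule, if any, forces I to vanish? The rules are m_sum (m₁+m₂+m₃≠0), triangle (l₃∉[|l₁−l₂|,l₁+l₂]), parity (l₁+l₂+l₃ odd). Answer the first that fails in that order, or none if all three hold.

triangle

m₁+m₂+m₃ = 3 − 3 + 0 = 0  ✓
triangle: |4−7|=3 ≤ l₃=0 ≤ 4+7=11  ✗
parity: l₁+l₂+l₃ = 11 is odd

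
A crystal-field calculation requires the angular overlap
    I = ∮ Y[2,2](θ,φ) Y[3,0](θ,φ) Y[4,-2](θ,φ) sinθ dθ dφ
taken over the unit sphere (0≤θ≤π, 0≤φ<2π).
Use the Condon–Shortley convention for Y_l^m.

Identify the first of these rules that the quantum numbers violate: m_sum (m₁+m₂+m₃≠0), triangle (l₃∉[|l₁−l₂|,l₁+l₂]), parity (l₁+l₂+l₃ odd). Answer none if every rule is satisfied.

Σmᵢ = 0  ✓
l₃∈[|l₁−l₂|,l₁+l₂]=[1,5], have l₃=4  ✓
Σlᵢ = 9 ⇒ odd  ✗

parity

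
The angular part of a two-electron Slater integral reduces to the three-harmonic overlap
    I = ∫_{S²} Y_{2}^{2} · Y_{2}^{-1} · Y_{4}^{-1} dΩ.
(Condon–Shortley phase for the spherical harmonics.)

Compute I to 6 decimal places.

m-sum 0 ✓  L=8 even ✓  0≤4≤4 ✓
Π(2lᵢ+1) = 5×5×9 = 225
triangle coeff Δ(2,2,4) = 1/630
Σ_t [0,0]: t=0:+1/16 = 1/16
(3j)²=2/35 [(2 2 4; 0 0 0)], sign=+1
Σ_t [0,0]: t=0:+1/144 = 1/144
(3j)²=1/126 [(2 2 4; 2 -1 -1)], sign=-1
⇒ 4πI² = 5/49
I = (-1)√(5/49/(4π)) = -0.09011188

-0.090112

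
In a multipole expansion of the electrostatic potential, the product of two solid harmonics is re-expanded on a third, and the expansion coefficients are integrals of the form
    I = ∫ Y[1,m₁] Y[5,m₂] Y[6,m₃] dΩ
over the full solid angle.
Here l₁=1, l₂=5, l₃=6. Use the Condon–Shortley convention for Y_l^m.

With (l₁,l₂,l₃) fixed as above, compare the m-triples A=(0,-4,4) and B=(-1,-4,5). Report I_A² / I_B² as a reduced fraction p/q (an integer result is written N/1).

4/11

Shared (l₁,l₂,l₃)=(1,5,6): N and (l;000)² cancel in I_A²/I_B².
A: Δ = 0!·2!·10!/13! = 1/858; Racah Σ t=0..0: t=0:+1/362880 = 1/362880; ⇒ 3j(1 5 6; 0 -4 4)² = 10/429, sgn +1
B: Δ = 0!·2!·10!/13! = 1/858; Racah Σ t=0..0: t=0:+1/725760 = 1/725760; ⇒ 3j(1 5 6; -1 -4 5)² = 5/78, sgn -1
I_A²/I_B² = (10/429)/(5/78) = 4/11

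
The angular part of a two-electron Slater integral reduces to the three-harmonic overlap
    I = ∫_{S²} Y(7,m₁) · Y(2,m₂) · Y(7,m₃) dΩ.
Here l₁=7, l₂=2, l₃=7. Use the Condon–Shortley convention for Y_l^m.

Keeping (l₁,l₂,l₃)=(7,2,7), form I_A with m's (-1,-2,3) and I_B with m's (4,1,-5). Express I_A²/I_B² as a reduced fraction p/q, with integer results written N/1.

25/27

Same 7,2,7: normalisation and zero-m 3j drop out of the ratio.
A: Δ: 2! 12! 2! / 17! → 1/185640; sum: t=0:+1/3870720 = 1/3870720; 3j²(7 2 7; -1 -2 3) = Δ·Π!·Σ² = 135/6188  (sign +1)
B: Δ: 2! 12! 2! / 17! → 1/185640; sum: t=1:−1/14515200 t=2:+1/79833600 = -1/17740800; 3j²(7 2 7; 4 1 -5) = Δ·Π!·Σ² = 729/30940  (sign -1)
I_A²/I_B² = (135/6188)/(729/30940) = 25/27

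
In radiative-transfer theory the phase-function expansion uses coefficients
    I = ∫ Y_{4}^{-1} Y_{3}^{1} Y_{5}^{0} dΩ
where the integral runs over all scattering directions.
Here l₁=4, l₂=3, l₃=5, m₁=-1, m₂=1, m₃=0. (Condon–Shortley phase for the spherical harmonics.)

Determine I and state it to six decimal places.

-0.009577

m-sum 0 ✓  L=12 even ✓  1≤5≤7 ✓
Π(2lᵢ+1) = 9×7×11 = 693
triangle coeff Δ(4,3,5) = 1/180180
Σ_t [0,2]: t=0:+1/576 t=1:−1/144 t=2:+1/576 = -1/288
(3j)²=20/1001 [(4 3 5; 0 0 0)], sign=+1
Σ_t [0,2]: t=0:+1/5760 t=1:−1/288 t=2:+1/288 = 1/5760
(3j)²=1/12012 [(4 3 5; -1 1 0)], sign=-1
⇒ 4πI² = 15/13013
I = (-1)√(15/13013/(4π)) = -0.00957750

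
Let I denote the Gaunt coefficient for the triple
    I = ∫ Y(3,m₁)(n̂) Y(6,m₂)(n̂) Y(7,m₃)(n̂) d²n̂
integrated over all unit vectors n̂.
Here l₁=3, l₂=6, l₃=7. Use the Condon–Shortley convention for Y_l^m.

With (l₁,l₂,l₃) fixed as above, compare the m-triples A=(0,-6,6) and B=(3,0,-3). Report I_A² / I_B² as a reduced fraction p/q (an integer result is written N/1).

3146/2625

Same 3,6,7: normalisation and zero-m 3j drop out of the ratio.
A: Δ: 2! 4! 10! / 17! → 1/2042040; sum: t=0:+1/43545600 = 1/43545600; 3j²(3 6 7; 0 -6 6) = Δ·Π!·Σ² = 33/1190  (sign -1)
B: Δ: 2! 4! 10! / 17! → 1/2042040; sum: t=0:+1/829440 = 1/829440; 3j²(3 6 7; 3 0 -3) = Δ·Π!·Σ² = 225/9724  (sign +1)
I_A²/I_B² = (33/1190)/(225/9724) = 3146/2625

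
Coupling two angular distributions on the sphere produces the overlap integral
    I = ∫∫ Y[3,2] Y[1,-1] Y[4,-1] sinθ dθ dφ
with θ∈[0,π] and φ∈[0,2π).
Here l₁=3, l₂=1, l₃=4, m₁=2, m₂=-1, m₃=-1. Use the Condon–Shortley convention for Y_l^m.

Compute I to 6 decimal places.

-0.106622

Checks pass: Σm=0; 8 even; l₃=4∈[2,4].
(2·3+1)(2·1+1)(2·4+1) = 189
Δ: 0! 6! 2! / 9! → 1/252
sum: t=0:+1/36 = 1/36
3j²(3 1 4; 0 0 0) = Δ·Π!·Σ² = 4/63  (sign +1)
sum: t=0:+1/240 = 1/240
3j²(3 1 4; 2 -1 -1) = Δ·Π!·Σ² = 1/84  (sign -1)
combine: 4πI² = 189·4/63·1/84 = 1/7
take √, sign -1: I = -0.10662181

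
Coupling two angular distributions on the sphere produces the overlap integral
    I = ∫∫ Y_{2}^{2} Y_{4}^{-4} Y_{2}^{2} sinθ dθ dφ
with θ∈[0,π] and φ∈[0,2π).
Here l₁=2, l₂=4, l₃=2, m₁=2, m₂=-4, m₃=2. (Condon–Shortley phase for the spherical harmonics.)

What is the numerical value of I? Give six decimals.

0.337168

m-sum 0 ✓  L=8 even ✓  2≤2≤6 ✓
Π(2lᵢ+1) = 5×9×5 = 225
triangle coeff Δ(2,4,2) = 1/630
Σ_t [2,2]: t=2:+1/16 = 1/16
(3j)²=2/35 [(2 4 2; 0 0 0)], sign=+1
Σ_t [0,0]: t=0:+1/576 = 1/576
(3j)²=1/9 [(2 4 2; 2 -4 2)], sign=+1
⇒ 4πI² = 10/7
I = (+1)√(10/7/(4π)) = 0.33716777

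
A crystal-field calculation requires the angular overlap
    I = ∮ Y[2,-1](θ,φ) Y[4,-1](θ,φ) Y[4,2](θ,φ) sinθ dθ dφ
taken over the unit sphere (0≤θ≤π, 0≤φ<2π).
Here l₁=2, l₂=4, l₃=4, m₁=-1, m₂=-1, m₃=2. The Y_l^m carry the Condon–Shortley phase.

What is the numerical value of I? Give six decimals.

Rules hold: Σm=0, L=10 even, 2≤4≤6.
N = 5·9·9 = 405
Δ = 2!·2!·6!/11! = 1/13860
Racah Σ t=0..2: t=0:+1/192 t=1:−1/36 t=2:+1/192 = -5/288
⇒ 3j(2 4 4; 0 0 0)² = 20/693, sgn -1
Racah Σ t=1..2: t=1:−1/96 t=2:+1/240 = -1/160
⇒ 3j(2 4 4; -1 -1 2)² = 27/1540, sgn -1
4πI² = N·(3j₀)²·(3jₘ)² = 1215/5929
I = +1·√(0.204925/4π) = 0.12770047

0.127700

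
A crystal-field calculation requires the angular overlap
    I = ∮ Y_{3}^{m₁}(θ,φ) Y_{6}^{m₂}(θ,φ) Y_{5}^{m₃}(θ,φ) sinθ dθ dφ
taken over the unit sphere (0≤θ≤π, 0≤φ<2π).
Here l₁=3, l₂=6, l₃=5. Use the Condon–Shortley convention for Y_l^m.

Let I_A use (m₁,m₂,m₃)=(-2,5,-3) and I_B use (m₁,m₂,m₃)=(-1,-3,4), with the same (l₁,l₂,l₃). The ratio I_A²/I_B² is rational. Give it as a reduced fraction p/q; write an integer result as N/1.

11/12

l's match ⇒ only the (l;m) 3-j factors differ between A and B.
A: triangle coeff Δ(3,6,5) = 1/675675; Σ_t [3,4]: t=3:−1/483840 t=4:+1/120960 = 1/161280; (3j)²=2/91 [(3 6 5; -2 5 -3)], sign=+1
B: triangle coeff Δ(3,6,5) = 1/675675; Σ_t [2,3]: t=2:+1/40320 t=3:−1/241920 = 1/48384; (3j)²=24/1001 [(3 6 5; -1 -3 4)], sign=-1
I_A²/I_B² = (2/91)/(24/1001) = 11/12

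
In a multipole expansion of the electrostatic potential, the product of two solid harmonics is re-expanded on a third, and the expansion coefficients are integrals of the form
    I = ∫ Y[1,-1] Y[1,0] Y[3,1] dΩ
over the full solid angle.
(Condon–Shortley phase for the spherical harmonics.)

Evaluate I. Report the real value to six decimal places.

0.000000

l₃=3 ∉ [0,2] — triangle fails ⇒ I = 0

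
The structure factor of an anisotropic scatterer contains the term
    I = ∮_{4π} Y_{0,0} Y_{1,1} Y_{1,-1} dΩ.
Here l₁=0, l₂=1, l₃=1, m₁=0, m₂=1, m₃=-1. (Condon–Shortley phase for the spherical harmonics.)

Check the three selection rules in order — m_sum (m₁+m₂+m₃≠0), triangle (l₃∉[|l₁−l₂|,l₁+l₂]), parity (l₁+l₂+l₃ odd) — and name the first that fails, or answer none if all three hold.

none

azimuthal sum: 0 + 1 − 1 = 0  ✓
1 ≤ 1 ≤ 1 (triangle on l)  ✓
L = 0 + 1 + 1 = 2 (even)  ✓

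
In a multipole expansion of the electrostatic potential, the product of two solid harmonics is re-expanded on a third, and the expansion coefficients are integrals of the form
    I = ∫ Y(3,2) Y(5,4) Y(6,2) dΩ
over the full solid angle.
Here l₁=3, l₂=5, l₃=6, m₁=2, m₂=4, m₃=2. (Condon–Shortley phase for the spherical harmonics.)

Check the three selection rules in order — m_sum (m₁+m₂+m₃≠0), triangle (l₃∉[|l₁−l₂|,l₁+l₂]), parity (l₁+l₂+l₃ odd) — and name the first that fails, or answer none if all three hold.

Σmᵢ = 8  ✗
l₃∈[|l₁−l₂|,l₁+l₂]=[2,8], have l₃=6
Σlᵢ = 14 ⇒ even

m_sum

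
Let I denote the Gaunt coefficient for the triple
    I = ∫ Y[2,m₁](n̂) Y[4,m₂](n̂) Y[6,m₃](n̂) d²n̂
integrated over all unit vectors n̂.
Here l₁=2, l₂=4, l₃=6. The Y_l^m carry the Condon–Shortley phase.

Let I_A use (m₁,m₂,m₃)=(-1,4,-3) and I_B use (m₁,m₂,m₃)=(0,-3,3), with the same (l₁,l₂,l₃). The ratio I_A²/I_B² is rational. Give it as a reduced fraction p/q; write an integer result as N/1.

l's match ⇒ only the (l;m) 3-j factors differ between A and B.
A: triangle coeff Δ(2,4,6) = 1/6435; Σ_t [0,0]: t=0:+1/241920 = 1/241920; (3j)²=1/715 [(2 4 6; -1 4 -3)], sign=-1
B: triangle coeff Δ(2,4,6) = 1/6435; Σ_t [0,0]: t=0:+1/20160 = 1/20160; (3j)²=12/715 [(2 4 6; 0 -3 3)], sign=-1
I_A²/I_B² = (1/715)/(12/715) = 1/12

1/12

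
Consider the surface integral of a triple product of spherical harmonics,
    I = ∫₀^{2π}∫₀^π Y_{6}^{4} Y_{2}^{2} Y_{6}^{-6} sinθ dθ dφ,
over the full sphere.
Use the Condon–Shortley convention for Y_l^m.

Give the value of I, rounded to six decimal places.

-0.076075

m-sum 0 ✓  L=14 even ✓  4≤6≤8 ✓
Π(2lᵢ+1) = 13×5×13 = 845
triangle coeff Δ(6,2,6) = 1/90090
Σ_t [0,2]: t=0:+1/69120 t=1:−1/14400 t=2:+1/69120 = -7/172800
(3j)²=14/715 [(6 2 6; 0 0 0)], sign=-1
Σ_t [2,2]: t=2:+1/14515200 = 1/14515200
(3j)²=2/455 [(6 2 6; 4 2 -6)], sign=+1
⇒ 4πI² = 4/55
I = (-1)√(4/55/(4π)) = -0.07607531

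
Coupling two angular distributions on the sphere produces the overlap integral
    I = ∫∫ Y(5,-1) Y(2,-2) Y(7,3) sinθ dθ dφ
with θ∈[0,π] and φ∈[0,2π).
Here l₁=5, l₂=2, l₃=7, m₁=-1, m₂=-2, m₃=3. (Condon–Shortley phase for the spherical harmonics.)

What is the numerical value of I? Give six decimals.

Checks pass: Σm=0; 14 even; l₃=7∈[3,7].
(2·5+1)(2·2+1)(2·7+1) = 825
Δ: 0! 10! 4! / 15! → 1/15015
sum: t=0:+1/57600 = 1/57600
3j²(5 2 7; 0 0 0) = Δ·Π!·Σ² = 21/715  (sign -1)
sum: t=0:+1/414720 = 1/414720
3j²(5 2 7; -1 -2 3) = Δ·Π!·Σ² = 2/143  (sign +1)
combine: 4πI² = 825·21/715·2/143 = 630/1859
take √, sign -1: I = -0.16421985

-0.164220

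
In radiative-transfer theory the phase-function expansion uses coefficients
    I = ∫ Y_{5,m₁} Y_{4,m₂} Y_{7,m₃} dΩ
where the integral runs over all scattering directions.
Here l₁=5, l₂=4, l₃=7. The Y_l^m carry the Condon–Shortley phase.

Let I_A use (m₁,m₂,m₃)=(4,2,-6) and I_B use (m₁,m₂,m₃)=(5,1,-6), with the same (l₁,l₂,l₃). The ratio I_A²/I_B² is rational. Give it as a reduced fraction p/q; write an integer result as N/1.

4/45

Shared (l₁,l₂,l₃)=(5,4,7): N and (l;000)² cancel in I_A²/I_B².
A: Δ = 2!·8!·6!/17! = 1/6126120; Racah Σ t=0..1: t=0:+1/7257600 t=1:−1/4838400 = -1/14515200; ⇒ 3j(5 4 7; 4 2 -6)² = 3/1190, sgn +1
B: Δ = 2!·8!·6!/17! = 1/6126120; Racah Σ t=0..0: t=0:+1/9676800 = 1/9676800; ⇒ 3j(5 4 7; 5 1 -6)² = 27/952, sgn -1
I_A²/I_B² = (3/1190)/(27/952) = 4/45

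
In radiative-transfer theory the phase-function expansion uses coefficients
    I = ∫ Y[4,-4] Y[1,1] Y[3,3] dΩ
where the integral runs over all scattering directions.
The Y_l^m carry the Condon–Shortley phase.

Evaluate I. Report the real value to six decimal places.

m-sum 0 ✓  L=8 even ✓  3≤3≤5 ✓
Π(2lᵢ+1) = 9×3×7 = 189
triangle coeff Δ(4,1,3) = 1/252
Σ_t [1,1]: t=1:−1/36 = -1/36
(3j)²=4/63 [(4 1 3; 0 0 0)], sign=+1
Σ_t [2,2]: t=2:+1/1440 = 1/1440
(3j)²=1/9 [(4 1 3; -4 1 3)], sign=+1
⇒ 4πI² = 4/3
I = (+1)√(4/3/(4π)) = 0.32573501

0.325735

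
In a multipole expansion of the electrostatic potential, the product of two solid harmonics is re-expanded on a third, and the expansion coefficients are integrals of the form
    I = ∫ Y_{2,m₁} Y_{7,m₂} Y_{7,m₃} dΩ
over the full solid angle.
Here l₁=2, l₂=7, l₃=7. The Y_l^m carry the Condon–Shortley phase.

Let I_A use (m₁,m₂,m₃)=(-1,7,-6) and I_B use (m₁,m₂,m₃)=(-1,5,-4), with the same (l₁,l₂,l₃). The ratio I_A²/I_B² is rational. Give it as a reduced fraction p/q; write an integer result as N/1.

1183/1458

Same 2,7,7: normalisation and zero-m 3j drop out of the ratio.
A: Δ: 2! 2! 12! / 17! → 1/185640; sum: t=2:+1/958003200 = 1/958003200; 3j²(2 7 7; -1 7 -6) = Δ·Π!·Σ² = 13/680  (sign -1)
B: Δ: 2! 2! 12! / 17! → 1/185640; sum: t=1:−1/79833600 t=2:+1/14515200 = 1/17740800; 3j²(2 7 7; -1 5 -4) = Δ·Π!·Σ² = 729/30940  (sign -1)
I_A²/I_B² = (13/680)/(729/30940) = 1183/1458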